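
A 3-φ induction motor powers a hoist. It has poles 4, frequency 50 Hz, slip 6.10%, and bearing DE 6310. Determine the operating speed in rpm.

n_s = 120f/p = 120×50/4 = 1500 rpm
n = n_s(1 − s) = 1500 × (1 − 0.061) = 1408 rpm

1408 rpm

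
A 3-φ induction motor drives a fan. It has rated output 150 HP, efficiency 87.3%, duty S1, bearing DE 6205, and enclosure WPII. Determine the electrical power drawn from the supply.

P_out = 150 × 746 = 111900 W
P_in = P_out/η = 111900/0.873 = 128179 W = 128 kW

128 kW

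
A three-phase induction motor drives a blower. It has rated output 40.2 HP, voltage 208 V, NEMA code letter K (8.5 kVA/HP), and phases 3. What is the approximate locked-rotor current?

S_LR = 8.5 × 40.2 = 341.7 kVA
I_LR = S_LR/(√3·V_L) = 341700/(1.732×208) = 948 A

948 A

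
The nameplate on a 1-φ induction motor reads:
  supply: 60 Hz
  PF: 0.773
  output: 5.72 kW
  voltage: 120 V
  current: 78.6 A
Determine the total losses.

1570 W

P_in = V·I·cosφ = 120×78.6×0.773 = 7291 W
P_out = 5720 W
Losses = P_in − P_out = 7291 − 5720 = 1571 W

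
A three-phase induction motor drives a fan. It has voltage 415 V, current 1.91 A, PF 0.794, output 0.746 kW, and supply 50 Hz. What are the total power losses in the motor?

P_in = √3·V·I·cosφ = 1.732×415×1.91×0.794 = 1090 W
P_out = 746 W
Losses = P_in − P_out = 1090 − 746 = 344 W

344 W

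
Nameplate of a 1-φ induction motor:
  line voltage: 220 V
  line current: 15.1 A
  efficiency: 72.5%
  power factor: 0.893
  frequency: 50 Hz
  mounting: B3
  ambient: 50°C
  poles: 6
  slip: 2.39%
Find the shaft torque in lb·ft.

P_in = V·I·cosφ = 220 × 15.1 × 0.893 = 2967 W
P_out = η·P_in = 0.725 × 2967 = 2151 W
n_s = 120×50/6 = 1000 rpm; n = 1000×(1−0.0239) = 976 rpm
ω = 2π×976/60 = 102.2 rad/s
τ = P_out/ω = 2151/102.2 = 21.05 N·m
In lb·ft: 21.05/1.356 = 15.5 lb·ft

15.5 lb·ft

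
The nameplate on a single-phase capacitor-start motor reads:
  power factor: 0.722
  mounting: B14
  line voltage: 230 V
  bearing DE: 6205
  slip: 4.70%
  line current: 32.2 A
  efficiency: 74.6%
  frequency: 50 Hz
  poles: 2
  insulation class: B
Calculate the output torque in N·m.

13.3 N·m

P_in = V·I·cosφ = 230 × 32.2 × 0.722 = 5347 W
P_out = η·P_in = 0.746 × 5347 = 3989 W
n_s = 120×50/2 = 3000 rpm; n = 3000×(1−0.047) = 2859 rpm
ω = 2π×2859/60 = 299.4 rad/s
τ = P_out/ω = 3989/299.4 = 13.3 N·m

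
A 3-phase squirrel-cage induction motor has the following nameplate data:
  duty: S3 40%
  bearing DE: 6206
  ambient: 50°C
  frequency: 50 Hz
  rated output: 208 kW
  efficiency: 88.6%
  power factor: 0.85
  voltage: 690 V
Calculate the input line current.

P_out = 208 kW = 208000 W
P_in = P_out / η = 208000 / 0.886 = 234763 W
I_L = P_in / (√3·V_L·cosφ) = 234763 / (1.732 × 690 × 0.85) = 231 A

231 A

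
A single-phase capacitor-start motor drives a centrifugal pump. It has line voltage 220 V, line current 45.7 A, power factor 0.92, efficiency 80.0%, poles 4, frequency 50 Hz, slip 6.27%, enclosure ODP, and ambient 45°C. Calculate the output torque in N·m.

P_in = V·I·cosφ = 220 × 45.7 × 0.92 = 9250 W
P_out = η·P_in = 0.8 × 9250 = 7400 W
n_s = 120×50/4 = 1500 rpm; n = 1500×(1−0.0627) = 1406 rpm
ω = 2π×1406/60 = 147.2 rad/s
τ = P_out/ω = 7400/147.2 = 50.3 N·m

50.3 N·m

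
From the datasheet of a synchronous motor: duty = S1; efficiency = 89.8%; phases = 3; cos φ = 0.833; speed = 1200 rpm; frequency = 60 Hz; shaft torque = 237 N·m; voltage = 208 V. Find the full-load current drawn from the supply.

ω = 2π×1200/60 = 125.7 rad/s; P_out = τω = 237 × 125.7 = 29791 W
P_in = P_out / η = 29791 / 0.898 = 33175 W
I_L = P_in / (√3·V_L·cosφ) = 33175 / (1.732 × 208 × 0.833) = 111 A

111 A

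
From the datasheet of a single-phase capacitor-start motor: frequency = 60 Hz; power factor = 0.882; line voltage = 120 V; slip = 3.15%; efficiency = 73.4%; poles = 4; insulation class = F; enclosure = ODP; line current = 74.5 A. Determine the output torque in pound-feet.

P_in = V·I·cosφ = 120 × 74.5 × 0.882 = 7885 W
P_out = η·P_in = 0.734 × 7885 = 5788 W
n_s = 120×60/4 = 1800 rpm; n = 1800×(1−0.0315) = 1743 rpm
ω = 2π×1743/60 = 182.5 rad/s
τ = P_out/ω = 5788/182.5 = 31.72 N·m
In lb·ft: 31.72/1.356 = 23.4 lb·ft

23.4 lb·ft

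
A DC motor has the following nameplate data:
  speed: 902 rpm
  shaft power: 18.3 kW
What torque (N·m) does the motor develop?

ω = 2π × 902/60 = 94.46 rad/s
τ = P/ω = 18300/94.46 = 194 N·m

194 N·m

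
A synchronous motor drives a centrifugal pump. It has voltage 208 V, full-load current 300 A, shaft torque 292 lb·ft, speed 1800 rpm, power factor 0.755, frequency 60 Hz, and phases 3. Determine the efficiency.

91.5 %

τ = 292 lb·ft × 1.356 = 396 N·m
ω = 2π × 1800/60 = 188.5 rad/s; P_out = τω = 396 × 188.5 = 74646 W
P_in = √3·V_L·I_L·cosφ = 1.732 × 208 × 300 × 0.755 = 81598 W
η = P_out / P_in = 74646 / 81598 = 0.915 = 91.5%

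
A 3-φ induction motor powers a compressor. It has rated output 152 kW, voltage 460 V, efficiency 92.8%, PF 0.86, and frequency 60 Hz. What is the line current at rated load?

239 A

P_out = 152 kW = 152000 W
P_in = P_out / η = 152000 / 0.928 = 163793 W
I_L = P_in / (√3·V_L·cosφ) = 163793 / (1.732 × 460 × 0.86) = 239 A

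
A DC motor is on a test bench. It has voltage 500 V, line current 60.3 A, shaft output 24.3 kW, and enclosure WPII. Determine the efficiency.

P_out = 24.3 kW = 24300 W
P_in = V·I = 500 × 60.3 = 30150 W
η = P_out / P_in = 24300 / 30150 = 0.806 = 80.6%

80.6 %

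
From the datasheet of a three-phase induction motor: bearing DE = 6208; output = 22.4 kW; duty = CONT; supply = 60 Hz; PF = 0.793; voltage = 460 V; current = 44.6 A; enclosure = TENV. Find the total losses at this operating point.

P_in = √3·V·I·cosφ = 1.732×460×44.6×0.793 = 28178 W
P_out = 22400 W
Losses = P_in − P_out = 28178 − 22400 = 5778 W

5.78 kW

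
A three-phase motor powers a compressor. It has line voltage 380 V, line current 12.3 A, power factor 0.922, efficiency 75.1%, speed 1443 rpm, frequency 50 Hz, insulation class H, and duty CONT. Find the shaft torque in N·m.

37.1 N·m

P_in = √3·V·I·cosφ = 1.732 × 380 × 12.3 × 0.922 = 7464 W
P_out = η·P_in = 0.751 × 7464 = 5605 W
n = 1443 rpm
ω = 2π×1443/60 = 151.1 rad/s
τ = P_out/ω = 5605/151.1 = 37.1 N·m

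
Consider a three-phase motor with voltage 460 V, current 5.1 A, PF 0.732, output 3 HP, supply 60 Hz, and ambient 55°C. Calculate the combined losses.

736 W

P_in = √3·V·I·cosφ = 1.732×460×5.1×0.732 = 2974 W
P_out = 3×746 = 2238 W
Losses = P_in − P_out = 2974 − 2238 = 736 W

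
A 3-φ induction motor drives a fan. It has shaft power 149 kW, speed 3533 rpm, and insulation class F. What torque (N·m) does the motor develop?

403 N·m

ω = 2π × 3533/60 = 370 rad/s
τ = P/ω = 149000/370 = 403 N·m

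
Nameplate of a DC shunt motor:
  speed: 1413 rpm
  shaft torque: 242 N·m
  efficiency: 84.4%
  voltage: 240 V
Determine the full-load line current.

ω = 2π×1413/60 = 148 rad/s; P_out = τω = 242 × 148 = 35816 W
P_in = P_out / η = 35816 / 0.844 = 42436 W
I = P_in / V = 42436 / 240 = 177 A

177 A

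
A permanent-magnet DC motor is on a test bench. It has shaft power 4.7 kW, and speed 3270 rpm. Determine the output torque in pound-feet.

ω = 2π × 3270/60 = 342.4 rad/s
τ = P/ω = 4700/342.4 = 13.73 N·m
In lb·ft: 13.73/1.356 = 10.1 lb·ft

10.1 lb·ft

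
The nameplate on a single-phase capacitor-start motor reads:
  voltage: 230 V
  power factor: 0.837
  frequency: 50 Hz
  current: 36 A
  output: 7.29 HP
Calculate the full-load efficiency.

78.5 %

P_out = 7.29 × 746 = 5438 W
P_in = V·I·cosφ = 230 × 36 × 0.837 = 6930 W
η = P_out / P_in = 5438 / 6930 = 0.785 = 78.5%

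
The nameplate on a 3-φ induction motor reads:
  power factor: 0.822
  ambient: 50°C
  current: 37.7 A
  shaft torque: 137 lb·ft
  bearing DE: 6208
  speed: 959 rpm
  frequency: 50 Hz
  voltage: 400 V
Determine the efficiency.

τ = 137 lb·ft × 1.356 = 185.8 N·m
ω = 2π × 959/60 = 100.4 rad/s; P_out = τω = 185.8 × 100.4 = 18654 W
P_in = √3·V_L·I_L·cosφ = 1.732 × 400 × 37.7 × 0.822 = 21469 W
η = P_out / P_in = 18654 / 21469 = 0.869 = 86.9%

86.9 %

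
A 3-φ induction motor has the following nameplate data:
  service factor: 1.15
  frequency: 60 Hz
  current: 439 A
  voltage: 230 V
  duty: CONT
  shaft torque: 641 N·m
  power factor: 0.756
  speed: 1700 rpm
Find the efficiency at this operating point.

ω = 2π × 1700/60 = 178 rad/s; P_out = τω = 641 × 178 = 114098 W
P_in = √3·V_L·I_L·cosφ = 1.732 × 230 × 439 × 0.756 = 132209 W
η = P_out / P_in = 114098 / 132209 = 0.863 = 86.3%

86.3 %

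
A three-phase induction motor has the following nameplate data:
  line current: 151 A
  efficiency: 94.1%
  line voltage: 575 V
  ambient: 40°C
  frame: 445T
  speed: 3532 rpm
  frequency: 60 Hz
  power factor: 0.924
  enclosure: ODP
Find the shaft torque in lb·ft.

261 lb·ft

P_in = √3·V·I·cosφ = 1.732 × 575 × 151 × 0.924 = 138952 W
P_out = η·P_in = 0.941 × 138952 = 130754 W
n = 3532 rpm
ω = 2π×3532/60 = 369.9 rad/s
τ = P_out/ω = 130754/369.9 = 353.5 N·m
In lb·ft: 353.5/1.356 = 261 lb·ft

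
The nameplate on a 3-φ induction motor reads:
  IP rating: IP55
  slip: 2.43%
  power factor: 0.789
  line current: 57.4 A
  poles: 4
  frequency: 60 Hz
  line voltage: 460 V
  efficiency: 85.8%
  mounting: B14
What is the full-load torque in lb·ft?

P_in = √3·V·I·cosφ = 1.732 × 460 × 57.4 × 0.789 = 36082 W
P_out = η·P_in = 0.858 × 36082 = 30958 W
n_s = 120×60/4 = 1800 rpm; n = 1800×(1−0.0243) = 1756 rpm
ω = 2π×1756/60 = 183.9 rad/s
τ = P_out/ω = 30958/183.9 = 168.3 N·m
In lb·ft: 168.3/1.356 = 124 lb·ft

124 lb·ft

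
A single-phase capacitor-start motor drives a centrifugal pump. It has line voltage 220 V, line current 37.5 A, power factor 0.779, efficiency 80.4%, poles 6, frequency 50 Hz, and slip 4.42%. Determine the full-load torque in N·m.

P_in = V·I·cosφ = 220 × 37.5 × 0.779 = 6427 W
P_out = η·P_in = 0.804 × 6427 = 5167 W
n_s = 120×50/6 = 1000 rpm; n = 1000×(1−0.0442) = 956 rpm
ω = 2π×956/60 = 100.1 rad/s
τ = P_out/ω = 5167/100.1 = 51.6 N·m

51.6 N·m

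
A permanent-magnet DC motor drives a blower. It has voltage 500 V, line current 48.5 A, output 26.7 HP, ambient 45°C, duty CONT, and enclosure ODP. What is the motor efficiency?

82.1 %

P_out = 26.7 × 746 = 19918 W
P_in = V·I = 500 × 48.5 = 24250 W
η = P_out / P_in = 19918 / 24250 = 0.821 = 82.1%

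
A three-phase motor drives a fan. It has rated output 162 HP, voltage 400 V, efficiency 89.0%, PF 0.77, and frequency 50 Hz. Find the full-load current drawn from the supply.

255 A

P_out = 162 × 746 = 120852 W
P_in = P_out / η = 120852 / 0.890 = 135789 W
I_L = P_in / (√3·V_L·cosφ) = 135789 / (1.732 × 400 × 0.77) = 255 A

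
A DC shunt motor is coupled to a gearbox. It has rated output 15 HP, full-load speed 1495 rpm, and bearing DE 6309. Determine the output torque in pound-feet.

P_out = 15 × 746 = 11190 W
ω = 2π × 1495/60 = 156.6 rad/s
τ = P_out/ω = 11190/156.6 = 71.46 N·m
In lb·ft: 71.46/1.356 = 52.7 lb·ft

52.7 lb·ft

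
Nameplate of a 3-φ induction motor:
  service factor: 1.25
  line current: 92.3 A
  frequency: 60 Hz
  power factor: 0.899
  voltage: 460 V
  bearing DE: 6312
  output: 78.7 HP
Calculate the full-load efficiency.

P_out = 78.7 × 746 = 58710 W
P_in = √3·V_L·I_L·cosφ = 1.732 × 460 × 92.3 × 0.899 = 66110 W
η = P_out / P_in = 58710 / 66110 = 0.888 = 88.8%

88.8 %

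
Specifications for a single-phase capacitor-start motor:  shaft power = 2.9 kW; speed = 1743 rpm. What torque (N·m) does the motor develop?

15.9 N·m

ω = 2π × 1743/60 = 182.5 rad/s
τ = P/ω = 2900/182.5 = 15.9 N·m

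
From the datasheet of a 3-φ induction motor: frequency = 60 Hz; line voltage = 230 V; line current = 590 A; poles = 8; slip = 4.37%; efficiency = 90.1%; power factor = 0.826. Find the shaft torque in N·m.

P_in = √3·V·I·cosφ = 1.732 × 230 × 590 × 0.826 = 194137 W
P_out = η·P_in = 0.901 × 194137 = 174917 W
n_s = 120×60/8 = 900 rpm; n = 900×(1−0.0437) = 861 rpm
ω = 2π×861/60 = 90.16 rad/s
τ = P_out/ω = 174917/90.16 = 1940 N·m

1940 N·m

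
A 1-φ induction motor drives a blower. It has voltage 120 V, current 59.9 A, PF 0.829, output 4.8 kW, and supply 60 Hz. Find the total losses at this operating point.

1.16 kW

P_in = V·I·cosφ = 120×59.9×0.829 = 5959 W
P_out = 4800 W
Losses = P_in − P_out = 5959 − 4800 = 1159 W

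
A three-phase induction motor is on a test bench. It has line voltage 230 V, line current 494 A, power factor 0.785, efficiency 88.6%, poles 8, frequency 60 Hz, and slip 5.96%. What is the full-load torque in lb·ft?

P_in = √3·V·I·cosφ = 1.732 × 230 × 494 × 0.785 = 154480 W
P_out = η·P_in = 0.886 × 154480 = 136869 W
n_s = 120×60/8 = 900 rpm; n = 900×(1−0.0596) = 846 rpm
ω = 2π×846/60 = 88.59 rad/s
τ = P_out/ω = 136869/88.59 = 1545 N·m
In lb·ft: 1545/1.356 = 1140 lb·ft

1140 lb·ft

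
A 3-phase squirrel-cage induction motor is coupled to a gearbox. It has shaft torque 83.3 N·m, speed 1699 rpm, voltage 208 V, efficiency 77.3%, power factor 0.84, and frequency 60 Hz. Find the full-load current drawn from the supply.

ω = 2π×1699/60 = 177.9 rad/s; P_out = τω = 83.3 × 177.9 = 14819 W
P_in = P_out / η = 14819 / 0.773 = 19171 W
I_L = P_in / (√3·V_L·cosφ) = 19171 / (1.732 × 208 × 0.84) = 63.4 A

63.4 A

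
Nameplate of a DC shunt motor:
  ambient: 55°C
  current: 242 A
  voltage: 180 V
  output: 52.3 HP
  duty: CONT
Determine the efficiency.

89.6 %

P_out = 52.3 × 746 = 39016 W
P_in = V·I = 180 × 242 = 43560 W
η = P_out / P_in = 39016 / 43560 = 0.896 = 89.6%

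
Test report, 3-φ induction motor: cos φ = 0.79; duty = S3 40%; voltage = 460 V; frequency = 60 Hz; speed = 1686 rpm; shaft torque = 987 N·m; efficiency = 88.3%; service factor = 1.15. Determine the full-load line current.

314 A

ω = 2π×1686/60 = 176.6 rad/s; P_out = τω = 987 × 176.6 = 174304 W
P_in = P_out / η = 174304 / 0.883 = 197400 W
I_L = P_in / (√3·V_L·cosφ) = 197400 / (1.732 × 460 × 0.79) = 314 A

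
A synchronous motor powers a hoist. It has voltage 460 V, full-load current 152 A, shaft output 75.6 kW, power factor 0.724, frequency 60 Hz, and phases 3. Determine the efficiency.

86.2 %

P_out = 75.6 kW = 75600 W
P_in = √3·V_L·I_L·cosφ = 1.732 × 460 × 152 × 0.724 = 87677 W
η = P_out / P_in = 75600 / 87677 = 0.862 = 86.2%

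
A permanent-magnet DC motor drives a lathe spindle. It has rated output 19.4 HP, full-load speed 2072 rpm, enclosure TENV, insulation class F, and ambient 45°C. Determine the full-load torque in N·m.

66.7 N·m

P_out = 19.4 × 746 = 14472 W
ω = 2π × 2072/60 = 217 rad/s
τ = P_out/ω = 14472/217 = 66.7 N·m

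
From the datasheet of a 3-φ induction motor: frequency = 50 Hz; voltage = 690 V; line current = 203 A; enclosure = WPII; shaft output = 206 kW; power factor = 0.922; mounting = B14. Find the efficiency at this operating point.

92.1 %

P_out = 206 kW = 206000 W
P_in = √3·V_L·I_L·cosφ = 1.732 × 690 × 203 × 0.922 = 223678 W
η = P_out / P_in = 206000 / 223678 = 0.921 = 92.1%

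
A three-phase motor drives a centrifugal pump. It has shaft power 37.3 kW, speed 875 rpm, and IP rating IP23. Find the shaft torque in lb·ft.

ω = 2π × 875/60 = 91.63 rad/s
τ = P/ω = 37300/91.63 = 407.1 N·m
In lb·ft: 407.1/1.356 = 300 lb·ft

300 lb·ft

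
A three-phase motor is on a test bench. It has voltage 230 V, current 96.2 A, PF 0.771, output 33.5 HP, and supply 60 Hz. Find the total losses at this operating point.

P_in = √3·V·I·cosφ = 1.732×230×96.2×0.771 = 29546 W
P_out = 33.5×746 = 24991 W
Losses = P_in − P_out = 29546 − 24991 = 4555 W

4560 W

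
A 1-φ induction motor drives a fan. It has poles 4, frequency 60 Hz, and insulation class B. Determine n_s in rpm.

1800 rpm

n_s = 120f/p = 120×60/4 = 1800 rpm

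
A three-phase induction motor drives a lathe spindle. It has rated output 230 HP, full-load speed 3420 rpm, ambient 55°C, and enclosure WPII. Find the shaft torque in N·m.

479 N·m

P_out = 230 × 746 = 171580 W
ω = 2π × 3420/60 = 358.1 rad/s
τ = P_out/ω = 171580/358.1 = 479 N·m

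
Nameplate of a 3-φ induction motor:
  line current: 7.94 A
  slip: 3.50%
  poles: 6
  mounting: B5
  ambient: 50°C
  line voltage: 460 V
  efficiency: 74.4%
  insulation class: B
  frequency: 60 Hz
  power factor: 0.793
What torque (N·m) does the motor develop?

30.8 N·m

P_in = √3·V·I·cosφ = 1.732 × 460 × 7.94 × 0.793 = 5016 W
P_out = η·P_in = 0.744 × 5016 = 3732 W
n_s = 120×60/6 = 1200 rpm; n = 1200×(1−0.035) = 1158 rpm
ω = 2π×1158/60 = 121.3 rad/s
τ = P_out/ω = 3732/121.3 = 30.8 N·m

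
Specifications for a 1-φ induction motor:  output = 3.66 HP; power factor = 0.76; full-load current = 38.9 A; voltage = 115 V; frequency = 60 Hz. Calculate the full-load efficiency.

80.3 %

P_out = 3.66 × 746 = 2730 W
P_in = V·I·cosφ = 115 × 38.9 × 0.76 = 3400 W
η = P_out / P_in = 2730 / 3400 = 0.803 = 80.3%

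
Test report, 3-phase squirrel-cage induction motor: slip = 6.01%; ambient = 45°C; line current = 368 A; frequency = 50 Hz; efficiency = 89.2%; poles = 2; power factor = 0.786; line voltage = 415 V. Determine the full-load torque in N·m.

628 N·m

P_in = √3·V·I·cosφ = 1.732 × 415 × 368 × 0.786 = 207906 W
P_out = η·P_in = 0.892 × 207906 = 185452 W
n_s = 120×50/2 = 3000 rpm; n = 3000×(1−0.0601) = 2820 rpm
ω = 2π×2820/60 = 295.3 rad/s
τ = P_out/ω = 185452/295.3 = 628 N·m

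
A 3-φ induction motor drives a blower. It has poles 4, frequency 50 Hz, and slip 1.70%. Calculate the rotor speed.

1474 rpm

n_s = 120f/p = 120×50/4 = 1500 rpm
n = n_s(1 − s) = 1500 × (1 − 0.017) = 1474 rpm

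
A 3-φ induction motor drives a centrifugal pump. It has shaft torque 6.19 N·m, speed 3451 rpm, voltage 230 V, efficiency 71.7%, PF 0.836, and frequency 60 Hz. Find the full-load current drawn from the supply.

9.37 A

ω = 2π×3451/60 = 361.4 rad/s; P_out = τω = 6.19 × 361.4 = 2237 W
P_in = P_out / η = 2237 / 0.717 = 3120 W
I_L = P_in / (√3·V_L·cosφ) = 3120 / (1.732 × 230 × 0.836) = 9.37 A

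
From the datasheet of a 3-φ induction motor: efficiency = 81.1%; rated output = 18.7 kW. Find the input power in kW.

P_out = 18700 W
P_in = P_out/η = 18700/0.811 = 23058 W = 23.1 kW

23.1 kW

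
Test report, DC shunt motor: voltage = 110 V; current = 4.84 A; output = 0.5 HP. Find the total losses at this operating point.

159 W

P_in = V·I = 110×4.84 = 532 W
P_out = 0.5×746 = 373 W
Losses = P_in − P_out = 532 − 373 = 159 W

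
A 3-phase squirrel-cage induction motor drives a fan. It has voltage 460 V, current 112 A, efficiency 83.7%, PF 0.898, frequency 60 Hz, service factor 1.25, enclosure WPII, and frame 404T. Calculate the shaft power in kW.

67.1 kW

P_in = √3·V·I·cosφ = 1.732 × 460 × 112 × 0.898 = 80131 W
P_out = η·P_in = 0.837 × 80131 = 67070 W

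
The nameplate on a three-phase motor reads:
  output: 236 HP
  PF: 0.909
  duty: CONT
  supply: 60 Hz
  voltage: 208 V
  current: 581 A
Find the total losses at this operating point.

14200 W

P_in = √3·V·I·cosφ = 1.732×208×581×0.909 = 190262 W
P_out = 236×746 = 176056 W
Losses = P_in − P_out = 190262 − 176056 = 14206 W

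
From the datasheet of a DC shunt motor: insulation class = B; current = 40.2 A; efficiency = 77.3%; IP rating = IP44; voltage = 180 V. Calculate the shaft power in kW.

5.59 kW

P_in = V·I = 180 × 40.2 = 7236 W
P_out = η·P_in = 0.773 × 7236 = 5593 W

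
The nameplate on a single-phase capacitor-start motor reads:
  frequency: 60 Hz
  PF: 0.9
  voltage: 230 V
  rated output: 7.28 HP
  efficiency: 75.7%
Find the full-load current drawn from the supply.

34.7 A

P_out = 7.28 × 746 = 5431 W
P_in = P_out / η = 5431 / 0.757 = 7174 W
I = P_in / (V·cosφ) = 7174 / (230 × 0.9) = 34.7 A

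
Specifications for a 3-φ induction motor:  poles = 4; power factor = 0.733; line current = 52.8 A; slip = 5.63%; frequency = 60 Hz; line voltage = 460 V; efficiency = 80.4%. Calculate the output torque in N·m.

139 N·m

P_in = √3·V·I·cosφ = 1.732 × 460 × 52.8 × 0.733 = 30835 W
P_out = η·P_in = 0.804 × 30835 = 24791 W
n_s = 120×60/4 = 1800 rpm; n = 1800×(1−0.0563) = 1699 rpm
ω = 2π×1699/60 = 177.9 rad/s
τ = P_out/ω = 24791/177.9 = 139 N·m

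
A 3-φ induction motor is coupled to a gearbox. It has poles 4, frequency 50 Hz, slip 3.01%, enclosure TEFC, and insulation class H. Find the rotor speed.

1455 rpm

n_s = 120f/p = 120×50/4 = 1500 rpm
n = n_s(1 − s) = 1500 × (1 − 0.0301) = 1455 rpm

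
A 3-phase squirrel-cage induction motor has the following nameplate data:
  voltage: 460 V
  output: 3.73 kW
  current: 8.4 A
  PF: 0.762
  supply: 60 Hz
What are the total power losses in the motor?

1370 W

P_in = √3·V·I·cosφ = 1.732×460×8.4×0.762 = 5100 W
P_out = 3730 W
Losses = P_in − P_out = 5100 − 3730 = 1370 W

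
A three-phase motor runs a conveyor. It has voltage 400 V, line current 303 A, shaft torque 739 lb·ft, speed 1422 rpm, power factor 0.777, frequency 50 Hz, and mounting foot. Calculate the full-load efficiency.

τ = 739 lb·ft × 1.356 = 1002 N·m
ω = 2π × 1422/60 = 148.9 rad/s; P_out = τω = 1002 × 148.9 = 149198 W
P_in = √3·V_L·I_L·cosφ = 1.732 × 400 × 303 × 0.777 = 163107 W
η = P_out / P_in = 149198 / 163107 = 0.915 = 91.5%

91.5 %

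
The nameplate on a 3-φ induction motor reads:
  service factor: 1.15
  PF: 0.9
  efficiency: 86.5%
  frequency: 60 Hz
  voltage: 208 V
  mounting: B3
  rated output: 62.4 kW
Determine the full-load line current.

222 A

P_out = 62.4 kW = 62400 W
P_in = P_out / η = 62400 / 0.865 = 72139 W
I_L = P_in / (√3·V_L·cosφ) = 72139 / (1.732 × 208 × 0.9) = 222 A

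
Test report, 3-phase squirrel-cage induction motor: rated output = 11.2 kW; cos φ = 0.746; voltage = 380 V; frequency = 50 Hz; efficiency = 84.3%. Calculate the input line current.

27.1 A

P_out = 11.2 kW = 11200 W
P_in = P_out / η = 11200 / 0.843 = 13286 W
I_L = P_in / (√3·V_L·cosφ) = 13286 / (1.732 × 380 × 0.746) = 27.1 A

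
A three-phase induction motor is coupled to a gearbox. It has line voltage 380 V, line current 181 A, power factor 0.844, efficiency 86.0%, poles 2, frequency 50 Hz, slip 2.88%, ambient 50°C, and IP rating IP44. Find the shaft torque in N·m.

283 N·m

P_in = √3·V·I·cosφ = 1.732 × 380 × 181 × 0.844 = 100543 W
P_out = η·P_in = 0.86 × 100543 = 86467 W
n_s = 120×50/2 = 3000 rpm; n = 3000×(1−0.0288) = 2914 rpm
ω = 2π×2914/60 = 305.2 rad/s
τ = P_out/ω = 86467/305.2 = 283 N·m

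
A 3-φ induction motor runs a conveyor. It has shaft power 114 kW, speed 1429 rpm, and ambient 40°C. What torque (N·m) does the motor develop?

ω = 2π × 1429/60 = 149.6 rad/s
τ = P/ω = 114000/149.6 = 762 N·m

762 N·m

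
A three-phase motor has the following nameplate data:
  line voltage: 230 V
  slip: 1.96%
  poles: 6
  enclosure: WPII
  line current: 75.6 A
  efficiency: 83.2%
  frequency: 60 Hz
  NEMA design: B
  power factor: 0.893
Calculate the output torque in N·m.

P_in = √3·V·I·cosφ = 1.732 × 230 × 75.6 × 0.893 = 26894 W
P_out = η·P_in = 0.832 × 26894 = 22376 W
n_s = 120×60/6 = 1200 rpm; n = 1200×(1−0.0196) = 1176 rpm
ω = 2π×1176/60 = 123.2 rad/s
τ = P_out/ω = 22376/123.2 = 182 N·m

182 N·m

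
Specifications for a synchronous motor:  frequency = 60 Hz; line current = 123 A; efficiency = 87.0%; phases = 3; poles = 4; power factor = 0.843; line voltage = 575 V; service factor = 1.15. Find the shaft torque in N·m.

P_in = √3·V·I·cosφ = 1.732 × 575 × 123 × 0.843 = 103264 W
P_out = η·P_in = 0.87 × 103264 = 89840 W
n = n_s = 120×60/4 = 1800 rpm (synchronous)
ω = 2π×1800/60 = 188.5 rad/s
τ = P_out/ω = 89840/188.5 = 477 N·m

477 N·m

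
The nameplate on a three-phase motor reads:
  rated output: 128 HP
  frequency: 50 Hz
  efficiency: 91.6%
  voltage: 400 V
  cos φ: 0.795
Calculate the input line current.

P_out = 128 × 746 = 95488 W
P_in = P_out / η = 95488 / 0.916 = 104245 W
I_L = P_in / (√3·V_L·cosφ) = 104245 / (1.732 × 400 × 0.795) = 189 A

189 A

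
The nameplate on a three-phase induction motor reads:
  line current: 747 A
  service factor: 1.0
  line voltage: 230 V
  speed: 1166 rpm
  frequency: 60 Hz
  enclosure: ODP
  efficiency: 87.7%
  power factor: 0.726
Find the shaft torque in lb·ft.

P_in = √3·V·I·cosφ = 1.732 × 230 × 747 × 0.726 = 216039 W
P_out = η·P_in = 0.877 × 216039 = 189466 W
n = 1166 rpm
ω = 2π×1166/60 = 122.1 rad/s
τ = P_out/ω = 189466/122.1 = 1552 N·m
In lb·ft: 1552/1.356 = 1140 lb·ft

1140 lb·ft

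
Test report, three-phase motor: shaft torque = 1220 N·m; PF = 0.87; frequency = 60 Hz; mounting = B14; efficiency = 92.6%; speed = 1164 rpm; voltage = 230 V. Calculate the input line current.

463 A

ω = 2π×1164/60 = 121.9 rad/s; P_out = τω = 1220 × 121.9 = 148718 W
P_in = P_out / η = 148718 / 0.926 = 160603 W
I_L = P_in / (√3·V_L·cosφ) = 160603 / (1.732 × 230 × 0.87) = 463 A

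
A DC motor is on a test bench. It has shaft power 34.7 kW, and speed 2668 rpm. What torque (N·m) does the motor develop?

124 N·m

ω = 2π × 2668/60 = 279.4 rad/s
τ = P/ω = 34700/279.4 = 124 N·m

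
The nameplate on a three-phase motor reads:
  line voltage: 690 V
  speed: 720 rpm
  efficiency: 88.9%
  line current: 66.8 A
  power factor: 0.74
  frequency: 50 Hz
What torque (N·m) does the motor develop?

697 N·m

P_in = √3·V·I·cosφ = 1.732 × 690 × 66.8 × 0.74 = 59075 W
P_out = η·P_in = 0.889 × 59075 = 52518 W
n = 720 rpm
ω = 2π×720/60 = 75.4 rad/s
τ = P_out/ω = 52518/75.4 = 697 N·m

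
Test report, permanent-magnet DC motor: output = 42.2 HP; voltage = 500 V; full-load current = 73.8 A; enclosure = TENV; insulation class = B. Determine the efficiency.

85.3 %

P_out = 42.2 × 746 = 31481 W
P_in = V·I = 500 × 73.8 = 36900 W
η = P_out / P_in = 31481 / 36900 = 0.853 = 85.3%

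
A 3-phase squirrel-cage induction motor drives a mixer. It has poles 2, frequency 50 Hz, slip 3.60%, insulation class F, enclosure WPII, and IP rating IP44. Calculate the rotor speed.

n_s = 120f/p = 120×50/2 = 3000 rpm
n = n_s(1 − s) = 3000 × (1 − 0.036) = 2892 rpm

2892 rpm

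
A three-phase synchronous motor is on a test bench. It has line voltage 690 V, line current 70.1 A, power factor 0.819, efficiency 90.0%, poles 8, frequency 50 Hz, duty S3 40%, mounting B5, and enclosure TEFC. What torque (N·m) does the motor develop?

P_in = √3·V·I·cosφ = 1.732 × 690 × 70.1 × 0.819 = 68612 W
P_out = η·P_in = 0.9 × 68612 = 61751 W
n = n_s = 120×50/8 = 750 rpm (synchronous)
ω = 2π×750/60 = 78.54 rad/s
τ = P_out/ω = 61751/78.54 = 786 N·m

786 N·m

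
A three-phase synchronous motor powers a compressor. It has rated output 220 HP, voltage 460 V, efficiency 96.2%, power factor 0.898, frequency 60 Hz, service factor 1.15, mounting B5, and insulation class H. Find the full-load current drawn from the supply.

P_out = 220 × 746 = 164120 W
P_in = P_out / η = 164120 / 0.962 = 170603 W
I_L = P_in / (√3·V_L·cosφ) = 170603 / (1.732 × 460 × 0.898) = 238 A

238 A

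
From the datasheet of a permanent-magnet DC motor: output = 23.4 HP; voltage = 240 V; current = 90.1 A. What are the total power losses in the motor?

4170 W

P_in = V·I = 240×90.1 = 21624 W
P_out = 23.4×746 = 17456 W
Losses = P_in − P_out = 21624 − 17456 = 4168 W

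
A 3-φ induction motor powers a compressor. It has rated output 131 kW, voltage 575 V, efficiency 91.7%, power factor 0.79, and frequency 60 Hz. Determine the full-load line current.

P_out = 131 kW = 131000 W
P_in = P_out / η = 131000 / 0.917 = 142857 W
I_L = P_in / (√3·V_L·cosφ) = 142857 / (1.732 × 575 × 0.79) = 182 A

182 A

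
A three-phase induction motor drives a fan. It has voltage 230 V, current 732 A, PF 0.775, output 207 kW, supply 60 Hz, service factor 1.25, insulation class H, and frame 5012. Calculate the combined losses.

19 kW

P_in = √3·V·I·cosφ = 1.732×230×732×0.775 = 225990 W
P_out = 207000 W
Losses = P_in − P_out = 225990 − 207000 = 18990 W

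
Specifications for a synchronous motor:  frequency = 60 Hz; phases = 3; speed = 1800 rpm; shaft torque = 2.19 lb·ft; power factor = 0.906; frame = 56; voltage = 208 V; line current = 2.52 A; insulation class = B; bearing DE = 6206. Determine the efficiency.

68.0 %

τ = 2.19 lb·ft × 1.356 = 2.97 N·m
ω = 2π × 1800/60 = 188.5 rad/s; P_out = τω = 2.97 × 188.5 = 560 W
P_in = √3·V_L·I_L·cosφ = 1.732 × 208 × 2.52 × 0.906 = 823 W
η = P_out / P_in = 560 / 823 = 0.680 = 68.0%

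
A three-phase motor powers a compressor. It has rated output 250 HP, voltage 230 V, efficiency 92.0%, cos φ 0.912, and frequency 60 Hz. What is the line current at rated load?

558 A

P_out = 250 × 746 = 186500 W
P_in = P_out / η = 186500 / 0.920 = 202717 W
I_L = P_in / (√3·V_L·cosφ) = 202717 / (1.732 × 230 × 0.912) = 558 A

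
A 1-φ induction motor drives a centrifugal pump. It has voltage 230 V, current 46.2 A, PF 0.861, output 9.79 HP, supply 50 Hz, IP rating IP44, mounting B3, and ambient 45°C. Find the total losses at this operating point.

1850 W

P_in = V·I·cosφ = 230×46.2×0.861 = 9149 W
P_out = 9.79×746 = 7303 W
Losses = P_in − P_out = 9149 − 7303 = 1846 W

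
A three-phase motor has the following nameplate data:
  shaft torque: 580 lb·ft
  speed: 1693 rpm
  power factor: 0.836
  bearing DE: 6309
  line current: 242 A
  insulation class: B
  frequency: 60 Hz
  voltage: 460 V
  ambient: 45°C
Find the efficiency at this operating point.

86.5 %

τ = 580 lb·ft × 1.356 = 786.5 N·m
ω = 2π × 1693/60 = 177.3 rad/s; P_out = τω = 786.5 × 177.3 = 139446 W
P_in = √3·V_L·I_L·cosφ = 1.732 × 460 × 242 × 0.836 = 161186 W
η = P_out / P_in = 139446 / 161186 = 0.865 = 86.5%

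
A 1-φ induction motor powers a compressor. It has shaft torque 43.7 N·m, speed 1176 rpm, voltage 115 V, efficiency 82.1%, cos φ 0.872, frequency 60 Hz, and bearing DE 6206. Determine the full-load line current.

ω = 2π×1176/60 = 123.2 rad/s; P_out = τω = 43.7 × 123.2 = 5384 W
P_in = P_out / η = 5384 / 0.821 = 6558 W
I = P_in / (V·cosφ) = 6558 / (115 × 0.872) = 65.4 A

65.4 A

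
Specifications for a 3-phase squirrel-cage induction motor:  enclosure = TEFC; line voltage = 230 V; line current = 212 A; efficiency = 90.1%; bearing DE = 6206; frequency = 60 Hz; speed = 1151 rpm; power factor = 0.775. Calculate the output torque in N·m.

P_in = √3·V·I·cosφ = 1.732 × 230 × 212 × 0.775 = 65451 W
P_out = η·P_in = 0.901 × 65451 = 58971 W
n = 1151 rpm
ω = 2π×1151/60 = 120.5 rad/s
τ = P_out/ω = 58971/120.5 = 489 N·m

489 N·m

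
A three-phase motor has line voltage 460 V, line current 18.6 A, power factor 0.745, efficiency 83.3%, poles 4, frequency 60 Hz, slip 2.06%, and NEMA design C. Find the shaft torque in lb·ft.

P_in = √3·V·I·cosφ = 1.732 × 460 × 18.6 × 0.745 = 11040 W
P_out = η·P_in = 0.833 × 11040 = 9196 W
n_s = 120×60/4 = 1800 rpm; n = 1800×(1−0.0206) = 1763 rpm
ω = 2π×1763/60 = 184.6 rad/s
τ = P_out/ω = 9196/184.6 = 49.82 N·m
In lb·ft: 49.82/1.356 = 36.7 lb·ft

36.7 lb·ft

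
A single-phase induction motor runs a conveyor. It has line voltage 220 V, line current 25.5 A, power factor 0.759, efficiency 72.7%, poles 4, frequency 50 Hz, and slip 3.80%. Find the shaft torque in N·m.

20.5 N·m

P_in = V·I·cosφ = 220 × 25.5 × 0.759 = 4258 W
P_out = η·P_in = 0.727 × 4258 = 3096 W
n_s = 120×50/4 = 1500 rpm; n = 1500×(1−0.038) = 1443 rpm
ω = 2π×1443/60 = 151.1 rad/s
τ = P_out/ω = 3096/151.1 = 20.5 N·m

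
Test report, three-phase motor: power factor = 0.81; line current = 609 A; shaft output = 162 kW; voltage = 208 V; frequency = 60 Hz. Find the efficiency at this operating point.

91.2 %

P_out = 162 kW = 162000 W
P_in = √3·V_L·I_L·cosφ = 1.732 × 208 × 609 × 0.81 = 177711 W
η = P_out / P_in = 162000 / 177711 = 0.912 = 91.2%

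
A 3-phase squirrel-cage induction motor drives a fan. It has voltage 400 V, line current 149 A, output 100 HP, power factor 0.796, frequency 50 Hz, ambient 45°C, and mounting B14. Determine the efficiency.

90.8 %

P_out = 100 × 746 = 74600 W
P_in = √3·V_L·I_L·cosφ = 1.732 × 400 × 149 × 0.796 = 82169 W
η = P_out / P_in = 74600 / 82169 = 0.908 = 90.8%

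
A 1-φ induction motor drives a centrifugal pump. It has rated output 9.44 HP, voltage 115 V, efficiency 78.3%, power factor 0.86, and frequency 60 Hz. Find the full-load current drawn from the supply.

90.9 A

P_out = 9.44 × 746 = 7042 W
P_in = P_out / η = 7042 / 0.783 = 8994 W
I = P_in / (V·cosφ) = 8994 / (115 × 0.86) = 90.9 A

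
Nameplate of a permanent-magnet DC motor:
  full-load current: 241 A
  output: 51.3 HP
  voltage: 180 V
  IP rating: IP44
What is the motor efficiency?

88.2 %

P_out = 51.3 × 746 = 38270 W
P_in = V·I = 180 × 241 = 43380 W
η = P_out / P_in = 38270 / 43380 = 0.882 = 88.2%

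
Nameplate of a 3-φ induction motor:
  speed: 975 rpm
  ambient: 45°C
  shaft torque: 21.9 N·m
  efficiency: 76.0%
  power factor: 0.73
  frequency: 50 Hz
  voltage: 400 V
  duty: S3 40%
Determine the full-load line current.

ω = 2π×975/60 = 102.1 rad/s; P_out = τω = 21.9 × 102.1 = 2236 W
P_in = P_out / η = 2236 / 0.760 = 2942 W
I_L = P_in / (√3·V_L·cosφ) = 2942 / (1.732 × 400 × 0.73) = 5.82 A

5.82 A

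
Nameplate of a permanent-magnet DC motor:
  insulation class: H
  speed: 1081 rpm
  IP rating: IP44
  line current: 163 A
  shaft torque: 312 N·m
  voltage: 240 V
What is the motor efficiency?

ω = 2π × 1081/60 = 113.2 rad/s; P_out = τω = 312 × 113.2 = 35318 W
P_in = V·I = 240 × 163 = 39120 W
η = P_out / P_in = 35318 / 39120 = 0.903 = 90.3%

90.3 %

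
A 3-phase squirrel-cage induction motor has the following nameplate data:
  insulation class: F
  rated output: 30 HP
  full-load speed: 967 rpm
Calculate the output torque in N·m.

P_out = 30 × 746 = 22380 W
ω = 2π × 967/60 = 101.3 rad/s
τ = P_out/ω = 22380/101.3 = 221 N·m

221 N·m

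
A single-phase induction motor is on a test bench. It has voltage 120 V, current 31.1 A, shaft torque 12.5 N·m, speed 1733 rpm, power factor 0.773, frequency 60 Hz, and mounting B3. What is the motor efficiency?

78.6 %

ω = 2π × 1733/60 = 181.5 rad/s; P_out = τω = 12.5 × 181.5 = 2269 W
P_in = V·I·cosφ = 120 × 31.1 × 0.773 = 2885 W
η = P_out / P_in = 2269 / 2885 = 0.786 = 78.6%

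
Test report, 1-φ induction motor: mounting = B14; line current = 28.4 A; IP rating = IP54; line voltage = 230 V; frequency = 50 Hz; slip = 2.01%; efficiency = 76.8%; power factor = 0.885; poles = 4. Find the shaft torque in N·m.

P_in = V·I·cosφ = 230 × 28.4 × 0.885 = 5781 W
P_out = η·P_in = 0.768 × 5781 = 4440 W
n_s = 120×50/4 = 1500 rpm; n = 1500×(1−0.0201) = 1470 rpm
ω = 2π×1470/60 = 153.9 rad/s
τ = P_out/ω = 4440/153.9 = 28.8 N·m

28.8 N·m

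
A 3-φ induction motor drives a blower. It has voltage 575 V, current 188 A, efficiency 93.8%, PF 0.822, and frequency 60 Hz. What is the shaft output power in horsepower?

194 HP

P_in = √3·V·I·cosφ = 1.732 × 575 × 188 × 0.822 = 153902 W
P_out = η·P_in = 0.938 × 153902 = 144360 W
= 144360/746 = 194 HP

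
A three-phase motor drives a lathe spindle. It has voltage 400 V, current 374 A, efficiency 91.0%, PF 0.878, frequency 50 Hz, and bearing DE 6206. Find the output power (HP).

278 HP

P_in = √3·V·I·cosφ = 1.732 × 400 × 374 × 0.878 = 227496 W
P_out = η·P_in = 0.91 × 227496 = 207021 W
= 207021/746 = 278 HP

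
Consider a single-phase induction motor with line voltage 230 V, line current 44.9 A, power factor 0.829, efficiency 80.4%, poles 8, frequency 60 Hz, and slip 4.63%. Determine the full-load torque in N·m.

76.6 N·m

P_in = V·I·cosφ = 230 × 44.9 × 0.829 = 8561 W
P_out = η·P_in = 0.804 × 8561 = 6883 W
n_s = 120×60/8 = 900 rpm; n = 900×(1−0.0463) = 858 rpm
ω = 2π×858/60 = 89.85 rad/s
τ = P_out/ω = 6883/89.85 = 76.6 N·m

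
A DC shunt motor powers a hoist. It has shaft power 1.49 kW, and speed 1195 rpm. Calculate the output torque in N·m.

ω = 2π × 1195/60 = 125.1 rad/s
τ = P/ω = 1490/125.1 = 11.9 N·m

11.9 N·m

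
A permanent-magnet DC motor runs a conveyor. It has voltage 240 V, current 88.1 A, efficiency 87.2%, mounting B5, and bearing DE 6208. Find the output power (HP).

P_in = V·I = 240 × 88.1 = 21144 W
P_out = η·P_in = 0.872 × 21144 = 18438 W
= 18438/746 = 24.7 HP

24.7 HP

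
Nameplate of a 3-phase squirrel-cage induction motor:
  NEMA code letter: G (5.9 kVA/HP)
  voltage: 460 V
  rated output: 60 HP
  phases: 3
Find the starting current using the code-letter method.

S_LR = 5.9 × 60 = 354 kVA
I_LR = S_LR/(√3·V_L) = 354000/(1.732×460) = 444 A

444 A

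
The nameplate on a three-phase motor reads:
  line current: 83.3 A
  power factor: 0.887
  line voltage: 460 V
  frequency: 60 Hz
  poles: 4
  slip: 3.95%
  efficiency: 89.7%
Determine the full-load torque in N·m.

292 N·m

P_in = √3·V·I·cosφ = 1.732 × 460 × 83.3 × 0.887 = 58867 W
P_out = η·P_in = 0.897 × 58867 = 52804 W
n_s = 120×60/4 = 1800 rpm; n = 1800×(1−0.0395) = 1729 rpm
ω = 2π×1729/60 = 181.1 rad/s
τ = P_out/ω = 52804/181.1 = 292 N·m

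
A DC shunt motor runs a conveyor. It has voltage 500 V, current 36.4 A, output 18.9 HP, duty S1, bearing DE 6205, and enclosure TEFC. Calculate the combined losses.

4.1 kW

P_in = V·I = 500×36.4 = 18200 W
P_out = 18.9×746 = 14099 W
Losses = P_in − P_out = 18200 − 14099 = 4101 W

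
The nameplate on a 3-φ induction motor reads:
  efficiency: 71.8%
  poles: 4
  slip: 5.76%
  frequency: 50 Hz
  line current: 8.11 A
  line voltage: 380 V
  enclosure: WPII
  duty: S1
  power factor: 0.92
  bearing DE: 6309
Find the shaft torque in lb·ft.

P_in = √3·V·I·cosφ = 1.732 × 380 × 8.11 × 0.92 = 4911 W
P_out = η·P_in = 0.718 × 4911 = 3526 W
n_s = 120×50/4 = 1500 rpm; n = 1500×(1−0.0576) = 1414 rpm
ω = 2π×1414/60 = 148.1 rad/s
τ = P_out/ω = 3526/148.1 = 23.81 N·m
In lb·ft: 23.81/1.356 = 17.6 lb·ft

17.6 lb·ft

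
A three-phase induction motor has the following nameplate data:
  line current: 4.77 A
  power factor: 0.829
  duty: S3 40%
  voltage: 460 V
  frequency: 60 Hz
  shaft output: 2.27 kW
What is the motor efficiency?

72.1 %

P_out = 2.27 kW = 2270 W
P_in = √3·V_L·I_L·cosφ = 1.732 × 460 × 4.77 × 0.829 = 3150 W
η = P_out / P_in = 2270 / 3150 = 0.721 = 72.1%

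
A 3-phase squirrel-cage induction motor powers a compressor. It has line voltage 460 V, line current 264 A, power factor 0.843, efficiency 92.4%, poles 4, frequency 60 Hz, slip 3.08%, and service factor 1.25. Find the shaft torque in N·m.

897 N·m

P_in = √3·V·I·cosφ = 1.732 × 460 × 264 × 0.843 = 177312 W
P_out = η·P_in = 0.924 × 177312 = 163836 W
n_s = 120×60/4 = 1800 rpm; n = 1800×(1−0.0308) = 1745 rpm
ω = 2π×1745/60 = 182.7 rad/s
τ = P_out/ω = 163836/182.7 = 897 N·m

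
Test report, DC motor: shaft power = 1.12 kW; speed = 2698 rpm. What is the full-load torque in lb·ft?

ω = 2π × 2698/60 = 282.5 rad/s
τ = P/ω = 1120/282.5 = 3.965 N·m
In lb·ft: 3.965/1.356 = 2.92 lb·ft

2.92 lb·ft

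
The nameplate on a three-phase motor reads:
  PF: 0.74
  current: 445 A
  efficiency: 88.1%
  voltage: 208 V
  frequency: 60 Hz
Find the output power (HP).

P_in = √3·V·I·cosφ = 1.732 × 208 × 445 × 0.74 = 118632 W
P_out = η·P_in = 0.881 × 118632 = 104515 W
= 104515/746 = 140 HP

140 HP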